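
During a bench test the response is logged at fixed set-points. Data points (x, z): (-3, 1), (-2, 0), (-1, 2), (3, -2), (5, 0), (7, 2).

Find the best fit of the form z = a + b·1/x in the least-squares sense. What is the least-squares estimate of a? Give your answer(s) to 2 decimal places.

a = 0.19

From the data, Σ1 = 6, Σ1/x = -81/70, Σ1/x·1/x = 67589/44100.
Right-hand side: Σz = 3, Σ1/x·z = -19/7.
So AᵀA·[a, b]ᵀ = Aᵀz: [[6, -81/70]; [-81/70, 67589/44100]]·[a, b]ᵀ = [3, -19/7]ᵀ.
det = 6·(67589/44100) − (-81/70)² = 23099/2940.
a = (3·(67589/44100) − (-81/70)·(-19/7))/(23099/2940) = 21419/115495; b = (6·(-19/7) − (-81/70)·3)/(23099/2940) = -37674/23099.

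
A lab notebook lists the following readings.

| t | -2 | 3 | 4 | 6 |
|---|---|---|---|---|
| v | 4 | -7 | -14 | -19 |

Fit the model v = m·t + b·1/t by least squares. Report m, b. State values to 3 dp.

Normal-equation sums: Σt·t = 65, Σt·1/t = 4, Σ1/t·1/t = 65/144.
For Mᵀv: Σt·v = -199, Σ1/t·v = -11.
Normal equations: [[65, 4]; [4, 65/144]]·[m, b]ᵀ = [-199, -11]ᵀ.
det = 65·(65/144) − 4² = 1921/144.
m = ((-199)·(65/144) − 4·(-11))/(1921/144) = -6599/1921; b = (65·(-11) − 4·(-199))/(1921/144) = 11664/1921.

m = -3.435, b = 6.072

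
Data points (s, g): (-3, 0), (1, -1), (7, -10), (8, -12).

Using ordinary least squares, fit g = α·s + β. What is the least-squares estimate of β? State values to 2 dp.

β = -2.04

Entries of XᵀX: Σs·s = 123, Σs = 13, Σ1 = 4.
Right-hand side: Σs·g = -167, Σg = -23.
det = 123·4 − 13² = 323.
α = ((-167)·4 − 13·(-23))/323 = -369/323; β = (123·(-23) − 13·(-167))/323 = -658/323.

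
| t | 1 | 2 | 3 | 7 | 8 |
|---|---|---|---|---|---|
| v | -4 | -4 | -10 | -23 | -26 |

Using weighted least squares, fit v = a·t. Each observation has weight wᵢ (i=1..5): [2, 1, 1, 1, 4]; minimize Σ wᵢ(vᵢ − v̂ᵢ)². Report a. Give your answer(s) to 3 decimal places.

Sums needed: Σwᵢ·t·t = 320.
And Σwᵢ·t·v = -1039.
a = (-1039)/320 = -3.24688.

a = -3.247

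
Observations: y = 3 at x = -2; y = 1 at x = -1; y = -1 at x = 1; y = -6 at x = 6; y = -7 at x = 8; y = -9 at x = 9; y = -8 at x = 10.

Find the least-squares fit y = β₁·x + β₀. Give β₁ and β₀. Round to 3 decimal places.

β₁ = -0.945, β₀ = 0.326

The normal equations are: 287·β₁ + 31·β₀ = -261;  31·β₁ + 7·β₀ = -27.
(Σx·x = 287, Σx = 31, Σ1 = 7, Σx·y = -261, Σy = -27.)
Eliminating β₀: 7·(row 1) − 31·(row 2) gives 1048·β₁ = 7·(-261) − 31·(-27) = -990, so β₁ = -495/524.
Then β₀ = ((-27) − 31·(-495/524))/7 = 171/524.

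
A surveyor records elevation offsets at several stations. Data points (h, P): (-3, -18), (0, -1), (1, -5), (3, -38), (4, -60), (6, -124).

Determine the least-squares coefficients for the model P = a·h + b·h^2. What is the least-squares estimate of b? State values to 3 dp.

b = -2.955

Forming XᵀX = [[71, 281]; [281, 1715]] and XᵀP = [-1049, -5933]ᵀ gives XᵀX·[a, b]ᵀ = XᵀP.
Δ = 71·1715 − 281² = 42804.
a = ((-1049)·1715 − 281·(-5933))/42804 = -21977/7134; b = (71·(-5933) − 281·(-1049))/42804 = -21079/7134.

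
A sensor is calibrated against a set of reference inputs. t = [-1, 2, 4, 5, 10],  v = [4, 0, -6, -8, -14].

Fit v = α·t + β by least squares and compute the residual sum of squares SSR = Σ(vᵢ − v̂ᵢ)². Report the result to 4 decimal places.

SSR = 6.7394

AᵀA·[α, β]ᵀ = Aᵀv reads: 146·α + 20·β = -208;  20·α + 5·β = -24.
det = 146·5 − 20² = 330.
α = ((-208)·5 − 20·(-24))/330 = -56/33; β = (146·(-24) − 20·(-208))/330 = 328/165.
Residuals: 52/165, 232/165, -6/5, -248/165, 54/55; SSR = 1112/165.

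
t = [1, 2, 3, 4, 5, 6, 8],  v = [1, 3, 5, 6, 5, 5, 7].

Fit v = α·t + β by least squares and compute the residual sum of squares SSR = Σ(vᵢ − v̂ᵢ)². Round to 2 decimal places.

With design matrix A, AᵀA = [[155, 29]; [29, 7]] and Aᵀv = [157, 32]ᵀ.
Determinant 155·7 − 29² = 244.
α = (157·7 − 29·32)/244 = 171/244; β = (155·32 − 29·157)/244 = 407/244.
Residuals: -167/122, -17/244, 75/61, 373/244, -21/122, -213/244, -67/244; SSR = 1609/244.

SSR = 6.59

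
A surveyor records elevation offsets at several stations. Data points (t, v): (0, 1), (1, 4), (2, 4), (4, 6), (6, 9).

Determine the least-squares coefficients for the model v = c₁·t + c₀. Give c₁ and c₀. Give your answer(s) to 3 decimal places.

c₁ = 1.190, c₀ = 1.707

AᵀA·[c₁, c₀]ᵀ = Aᵀv reads: 57·c₁ + 13·c₀ = 90;  13·c₁ + 5·c₀ = 24.
Eliminating c₀: 5·(row 1) − 13·(row 2) gives 116·c₁ = 5·90 − 13·24 = 138, so c₁ = 69/58.
Then c₀ = (24 − 13·(69/58))/5 = 99/58.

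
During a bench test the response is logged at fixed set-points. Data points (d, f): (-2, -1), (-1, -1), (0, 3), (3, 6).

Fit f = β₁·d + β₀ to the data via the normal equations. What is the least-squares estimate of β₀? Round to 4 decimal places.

β₀ = 1.7500

Normal-equation sums: Σd·d = 14, Σd = 0, Σ1 = 4.
Right-hand side: Σd·f = 21, Σf = 7.
Normal equations: [[14, 0]; [0, 4]]·[β₁, β₀]ᵀ = [21, 7]ᵀ.
det = 14·4 − 0² = 56.
β₁ = (21·4 − 0·7)/56 = 3/2; β₀ = (14·7 − 0·21)/56 = 7/4.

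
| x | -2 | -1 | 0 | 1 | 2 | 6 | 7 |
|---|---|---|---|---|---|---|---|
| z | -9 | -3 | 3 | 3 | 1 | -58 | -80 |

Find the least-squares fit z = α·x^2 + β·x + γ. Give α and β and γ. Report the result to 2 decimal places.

Setting ∂/∂α … = 0 gives: 3731·α + 559·β + 95·γ = -6040;  559·α + 95·β + 13·γ = -882;  95·α + 13·β + 7·γ = -143.
(Σx^2·x^2 = 3731, Σx^2·x = 559, Σx^2 = 95, Σx·x = 95, Σx = 13, Σ1 = 7, Σx^2·z = -6040, Σx·z = -882, Σz = -143.)
Row-reducing yields α = -191225/93282, β = 220945/93282, γ = 46542/15547.

α = -2.05, β = 2.37, γ = 2.99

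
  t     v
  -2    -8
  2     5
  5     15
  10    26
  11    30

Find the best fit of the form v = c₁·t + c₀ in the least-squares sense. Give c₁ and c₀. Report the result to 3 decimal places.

Normal-equation sums: Σt·t = 254, Σt = 26, Σ1 = 5.
Right-hand side: Σt·v = 691, Σv = 68.
Eliminating c₀: 5·(row 1) − 26·(row 2) gives 594·c₁ = 5·691 − 26·68 = 1687, so c₁ = 1687/594.
Then c₀ = (68 − 26·(1687/594))/5 = -347/297.

c₁ = 2.840, c₀ = -1.168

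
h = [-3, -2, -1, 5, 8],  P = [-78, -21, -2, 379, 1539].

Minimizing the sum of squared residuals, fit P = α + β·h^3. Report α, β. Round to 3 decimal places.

α = 2.656, β = 3.001

Compute the Gram sums: Σ1 = 5, Σh^3 = 601, Σh^3·h^3 = 278563.
Right-hand side: ΣP = 1817, Σh^3·P = 837619.
Normal equations: [[5, 601]; [601, 278563]]·[α, β]ᵀ = [1817, 837619]ᵀ.
Δ = 5·278563 − 601² = 1031614.
α = (1817·278563 − 601·837619)/1031614 = 1369976/515807; β = (5·837619 − 601·1817)/1031614 = 1548039/515807.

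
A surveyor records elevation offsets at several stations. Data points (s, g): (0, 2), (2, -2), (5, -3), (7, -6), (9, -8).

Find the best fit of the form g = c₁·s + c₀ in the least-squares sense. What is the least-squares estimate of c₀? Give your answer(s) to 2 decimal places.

The normal system AᵀA·[c₁, c₀]ᵀ = Aᵀg is [[159, 23]; [23, 5]]·[c₁, c₀]ᵀ = [-133, -17]ᵀ.
det = 159·5 − 23² = 266.
c₁ = ((-133)·5 − 23·(-17))/266 = -137/133; c₀ = (159·(-17) − 23·(-133))/266 = 178/133.

c₀ = 1.34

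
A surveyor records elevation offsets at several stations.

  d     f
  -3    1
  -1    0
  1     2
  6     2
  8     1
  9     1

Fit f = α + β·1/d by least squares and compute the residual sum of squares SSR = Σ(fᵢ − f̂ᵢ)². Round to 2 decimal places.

SSR = 0.69

Sums needed: Σ1 = 6, Σ1/d = 5/72, Σ1/d·1/d = 11233/5184.
Right-hand side: Σf = 7, Σ1/d·f = 161/72.
XᵀX·[α, β]ᵀ = Xᵀf becomes [[6, 5/72]; [5/72, 11233/5184]]·[α, β]ᵀ = [7, 161/72]ᵀ.
Eliminating β: (11233/5184)·(row 1) − (5/72)·(row 2) gives (67373/5184)·α = (11233/5184)·7 − (5/72)·(161/72) = 12971/864, so α = 77826/67373.
Then β = ((161/72) − (5/72)·(77826/67373))/(11233/5184) = 67032/67373.
Residuals: 11891/67373, -10794/67373, -10112/67373, 45748/67373, -18832/67373, -17901/67373; SSR = 46430/67373.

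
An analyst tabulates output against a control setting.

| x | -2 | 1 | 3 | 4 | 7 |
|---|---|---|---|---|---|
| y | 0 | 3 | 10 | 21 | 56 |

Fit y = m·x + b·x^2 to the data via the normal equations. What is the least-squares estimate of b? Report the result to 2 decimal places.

With design matrix A, AᵀA = [[79, 427]; [427, 2755]] and Aᵀy = [509, 3173]ᵀ.
Δ = 79·2755 − 427² = 35316.
m = (509·2755 − 427·3173)/35316 = 3952/2943; b = (79·3173 − 427·509)/35316 = 2777/2943.

b = 0.94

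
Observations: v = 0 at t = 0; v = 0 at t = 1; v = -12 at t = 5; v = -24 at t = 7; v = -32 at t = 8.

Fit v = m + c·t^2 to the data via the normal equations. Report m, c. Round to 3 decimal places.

m = 0.336, c = -0.501

The normal equations are: 5·m + 139·c = -68;  139·m + 7123·c = -3524.
(Σ1 = 5, Σt^2 = 139, Σt^2·t^2 = 7123, Σv = -68, Σt^2·v = -3524.)
Eliminating c: 7123·(row 1) − 139·(row 2) gives 16294·m = 7123·(-68) − 139·(-3524) = 5472, so m = 2736/8147.
Then c = ((-3524) − 139·(2736/8147))/7123 = -4084/8147.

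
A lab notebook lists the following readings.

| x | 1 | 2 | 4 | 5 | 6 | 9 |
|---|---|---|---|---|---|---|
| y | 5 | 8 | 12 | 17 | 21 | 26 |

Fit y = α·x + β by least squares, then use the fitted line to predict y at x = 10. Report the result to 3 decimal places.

ŷ = 29.876

Forming MᵀM = [[163, 27]; [27, 6]] and Mᵀy = [514, 89]ᵀ gives MᵀM·[α, β]ᵀ = Mᵀy.
Δ = 163·6 − 27² = 249.
α = (514·6 − 27·89)/249 = 227/83; β = (163·89 − 27·514)/249 = 629/249.
At x = 10: ŷ = (227/83)·(10) + (629/249)·(1) = 7439/249.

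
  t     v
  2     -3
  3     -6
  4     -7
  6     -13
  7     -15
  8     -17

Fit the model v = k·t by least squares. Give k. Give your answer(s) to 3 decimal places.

k = -2.084

Normal-equation sums: Σt·t = 178.
And Σt·v = -371.
MᵀM·[k]ᵀ = Mᵀv becomes [[178]]·[k]ᵀ = [-371]ᵀ.
Hence k = -371 / 178 ≈ -2.08427.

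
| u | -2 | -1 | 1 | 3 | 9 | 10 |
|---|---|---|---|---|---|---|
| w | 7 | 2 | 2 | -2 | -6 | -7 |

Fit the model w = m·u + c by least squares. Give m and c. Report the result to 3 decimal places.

Normal-equation sums: Σu·u = 196, Σu = 20, Σ1 = 6.
For Aᵀw: Σu·w = -144, Σw = -4.
Δ = 196·6 − 20² = 776.
m = ((-144)·6 − 20·(-4))/776 = -98/97; c = (196·(-4) − 20·(-144))/776 = 262/97.

m = -1.010, c = 2.701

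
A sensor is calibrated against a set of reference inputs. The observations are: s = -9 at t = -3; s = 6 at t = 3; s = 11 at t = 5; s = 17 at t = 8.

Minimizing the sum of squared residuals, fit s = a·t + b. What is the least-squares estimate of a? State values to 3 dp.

a = 2.390

Forming MᵀM = [[107, 13]; [13, 4]] and Mᵀs = [236, 25]ᵀ gives MᵀM·[a, b]ᵀ = Mᵀs.
Determinant 107·4 − 13² = 259.
a = (236·4 − 13·25)/259 = 619/259; b = (107·25 − 13·236)/259 = -393/259.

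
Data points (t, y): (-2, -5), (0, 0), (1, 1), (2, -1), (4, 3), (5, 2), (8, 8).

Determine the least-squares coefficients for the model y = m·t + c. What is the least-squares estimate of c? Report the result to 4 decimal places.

c = -1.6835

Normal-equation sums: Σt·t = 114, Σt = 18, Σ1 = 7.
For Aᵀy: Σt·y = 95, Σy = 8.
Normal equations: [[114, 18]; [18, 7]]·[m, c]ᵀ = [95, 8]ᵀ.
Eliminating c: 7·(row 1) − 18·(row 2) gives 474·m = 7·95 − 18·8 = 521, so m = 521/474.
Then c = (8 − 18·(521/474))/7 = -133/79.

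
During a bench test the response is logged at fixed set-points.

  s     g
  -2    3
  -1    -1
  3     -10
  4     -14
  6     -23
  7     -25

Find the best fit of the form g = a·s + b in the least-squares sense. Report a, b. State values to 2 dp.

a = -3.08, b = -2.95

Forming AᵀA = [[115, 17]; [17, 6]] and Aᵀg = [-404, -70]ᵀ gives AᵀA·[a, b]ᵀ = Aᵀg.
Δ = 115·6 − 17² = 401.
a = ((-404)·6 − 17·(-70))/401 = -1234/401; b = (115·(-70) − 17·(-404))/401 = -1182/401.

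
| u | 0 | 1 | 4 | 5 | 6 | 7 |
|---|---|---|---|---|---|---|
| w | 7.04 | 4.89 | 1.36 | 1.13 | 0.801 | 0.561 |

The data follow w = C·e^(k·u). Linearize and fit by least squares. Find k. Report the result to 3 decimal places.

k = -0.363

Linearized form: ln w = k·u + ln C. From the 6 transformed points,
AᵀA = [[127.0000, 23.0000]; [23.0000, 6]], rhs = [-1.9494, 3.1686]ᵀ  (here Σu = 23.0000, Σ(u)² = 127.0000, Σln w = 3.1686, Σu·ln w = -1.9494).
Slope k = (n·Σu·ln w − Σu·Σln w)/(n·Σ(u)² − (Σu)²) = (6·-1.9494 − 23.0000·3.1686)/233.0000 = -0.36298; ln C = (Σln w − k·Σu)/n = 1.91951.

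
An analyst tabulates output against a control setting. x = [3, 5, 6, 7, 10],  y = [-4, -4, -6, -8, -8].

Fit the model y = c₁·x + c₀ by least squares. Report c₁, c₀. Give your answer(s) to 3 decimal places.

c₁ = -0.672, c₀ = -1.836

Normal-equation sums: Σx·x = 219, Σx = 31, Σ1 = 5.
And Σx·y = -204, Σy = -30.
Normal equations: [[219, 31]; [31, 5]]·[c₁, c₀]ᵀ = [-204, -30]ᵀ.
Eliminating c₀: 5·(row 1) − 31·(row 2) gives 134·c₁ = 5·(-204) − 31·(-30) = -90, so c₁ = -45/67.
Then c₀ = ((-30) − 31·(-45/67))/5 = -123/67.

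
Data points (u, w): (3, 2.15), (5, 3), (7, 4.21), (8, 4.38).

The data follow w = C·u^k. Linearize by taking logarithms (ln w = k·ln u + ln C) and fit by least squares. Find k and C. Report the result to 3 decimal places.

Linearized form: ln w = k·ln u + ln C. From the 4 transformed points,
Sums: Σln u = 6.7334, Σ(ln u)² = 11.9079, Σln w = 4.7786, Σln u·ln w = 8.4777.
Normal system: [[11.9079, 6.7334]; [6.7334, 4]]·[k, ln C]ᵀ = [8.4777, 4.7786]ᵀ.
Solving (det = 2.2928): k = 0.75656, ln C = -0.07891, so C = exp(-0.07891) = 0.92412.

k = 0.757, C = 0.924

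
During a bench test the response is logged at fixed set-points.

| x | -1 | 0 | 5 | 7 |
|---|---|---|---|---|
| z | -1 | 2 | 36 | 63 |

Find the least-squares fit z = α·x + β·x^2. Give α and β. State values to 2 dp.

α = 2.39, β = 0.95

Compute the Gram sums: Σx·x = 75, Σx·x^2 = 467, Σx^2·x^2 = 3027.
And Σx·z = 622, Σx^2·z = 3986.
Normal equations: [[75, 467]; [467, 3027]]·[α, β]ᵀ = [622, 3986]ᵀ.
Eliminating β: 3027·(row 1) − 467·(row 2) gives 8936·α = 3027·622 − 467·3986 = 21332, so α = 5333/2234.
Then β = (3986 − 467·(5333/2234))/3027 = 2119/2234.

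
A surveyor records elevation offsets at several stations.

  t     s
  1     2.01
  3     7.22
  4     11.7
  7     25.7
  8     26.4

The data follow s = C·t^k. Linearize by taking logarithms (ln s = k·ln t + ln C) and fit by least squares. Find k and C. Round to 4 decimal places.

Linearized form: ln s = k·ln t + ln C. From the 5 transformed points,
AᵀA = [[11.2394, 6.5103]; [6.5103, 5]], rhs = [18.7057, 11.6544]ᵀ  (here Σln t = 6.5103, Σ(ln t)² = 11.2394, Σln s = 11.6544, Σln t·ln s = 18.7057).
Δ = 11.2394·5 − (6.5103)² = 13.8136; k = (18.7057·5 − 6.5103·11.6544)/13.8136 = 1.27809, ln C = (11.2394·11.6544 − 6.5103·18.7057)/13.8136 = 0.66675, so C = exp(0.66675) = 1.94790.

k = 1.2781, C = 1.9479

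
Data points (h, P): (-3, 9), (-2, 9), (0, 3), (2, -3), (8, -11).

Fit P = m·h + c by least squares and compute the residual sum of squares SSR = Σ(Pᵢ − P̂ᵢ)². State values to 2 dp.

SSR = 10.73

The normal equations are: 81·m + 5·c = -139;  5·m + 5·c = 7.
(Σh·h = 81, Σh = 5, Σ1 = 5, Σh·P = -139, ΣP = 7.)
Δ = 81·5 − 5² = 380.
m = ((-139)·5 − 5·7)/380 = -73/38; c = (81·7 − 5·(-139))/380 = 631/190.
Residuals: -8/95, 349/190, -61/190, -471/190, 199/190; SSR = 1019/95.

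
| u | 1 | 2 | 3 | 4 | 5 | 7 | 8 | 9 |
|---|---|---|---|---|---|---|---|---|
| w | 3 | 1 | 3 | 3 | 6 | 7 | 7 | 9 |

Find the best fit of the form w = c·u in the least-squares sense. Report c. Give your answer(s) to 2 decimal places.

c = 0.97

Compute the Gram sums: Σu·u = 249.
Right-hand side: Σu·w = 242.
MᵀM·[c]ᵀ = Mᵀw becomes [[249]]·[c]ᵀ = [242]ᵀ.
Hence c = 242 / 249 ≈ 0.971888.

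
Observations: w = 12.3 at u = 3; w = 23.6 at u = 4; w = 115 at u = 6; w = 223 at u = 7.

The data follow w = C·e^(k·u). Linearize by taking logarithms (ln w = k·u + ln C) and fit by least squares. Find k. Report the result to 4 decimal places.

With ln wᵢ as the transformed response and uᵢ as the regressor:
XᵀX = [[110.0000, 20.0000]; [20.0000, 4]], rhs = [86.4936, 15.8229]ᵀ  (here Σu = 20.0000, Σ(u)² = 110.0000, Σln w = 15.8229, Σu·ln w = 86.4936).
Solving (det = 40.0000): k = 0.73788, ln C = 0.26632.

k = 0.7379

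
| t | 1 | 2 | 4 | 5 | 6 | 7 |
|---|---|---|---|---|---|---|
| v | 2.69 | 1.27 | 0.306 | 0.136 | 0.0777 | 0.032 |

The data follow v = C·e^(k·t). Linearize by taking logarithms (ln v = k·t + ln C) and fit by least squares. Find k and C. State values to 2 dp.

k = -0.73, C = 5.54

Let Y = ln v. Fitting Y = k·t + ln C by least squares:
Over the data: Σt = 25.0000, Σ(t)² = 131.0000, Σln v = -7.9476, Σt·ln v = -52.6681.
Normal system: [[131.0000, 25.0000]; [25.0000, 6]]·[k, ln C]ᵀ = [-52.6681, -7.9476]ᵀ.
Δ = 131.0000·6 − (25.0000)² = 161.0000; k = (-52.6681·6 − 25.0000·-7.9476)/161.0000 = -0.72868, ln C = (131.0000·-7.9476 − 25.0000·-52.6681)/161.0000 = 1.71158, so C = exp(1.71158) = 5.53768.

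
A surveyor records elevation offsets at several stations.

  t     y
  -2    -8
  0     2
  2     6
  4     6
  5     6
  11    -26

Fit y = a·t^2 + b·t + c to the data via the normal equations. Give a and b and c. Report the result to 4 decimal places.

a = -0.5457, b = 3.5120, c = 1.4217

From the data, Σt^2·t^2 = 15554, Σt^2·t = 1520, Σt^2 = 170, Σt·t = 170, Σt = 20, Σ1 = 6.
And Σt^2·y = -2908, Σt·y = -204, Σy = -14.
AᵀA·[a, b, c]ᵀ = Aᵀy becomes [[15554, 1520, 170]; [1520, 170, 20]; [170, 20, 6]]·[a, b, c]ᵀ = [-2908, -204, -14]ᵀ.
Row-reducing yields a = -16427/30102, b = 264299/75255, c = 14265/10034.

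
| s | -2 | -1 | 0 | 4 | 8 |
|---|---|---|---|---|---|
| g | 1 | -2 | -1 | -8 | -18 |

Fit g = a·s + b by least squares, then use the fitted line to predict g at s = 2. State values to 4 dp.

ĝ = -5.9651

The normal equations are: 85·a + 9·b = -176;  9·a + 5·b = -28.
det = 85·5 − 9² = 344.
a = ((-176)·5 − 9·(-28))/344 = -157/86; b = (85·(-28) − 9·(-176))/344 = -199/86.
At s = 2: ĝ = (-157/86)·(2) + (-199/86)·(1) = -513/86.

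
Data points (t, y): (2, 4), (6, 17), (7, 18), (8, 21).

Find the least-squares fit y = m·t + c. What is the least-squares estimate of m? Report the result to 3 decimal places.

Normal-equation sums: Σt·t = 153, Σt = 23, Σ1 = 4.
Moment sums: Σt·y = 404, Σy = 60.
XᵀX·[m, c]ᵀ = Xᵀy becomes [[153, 23]; [23, 4]]·[m, c]ᵀ = [404, 60]ᵀ.
det = 153·4 − 23² = 83.
m = (404·4 − 23·60)/83 = 236/83; c = (153·60 − 23·404)/83 = -112/83.

m = 2.843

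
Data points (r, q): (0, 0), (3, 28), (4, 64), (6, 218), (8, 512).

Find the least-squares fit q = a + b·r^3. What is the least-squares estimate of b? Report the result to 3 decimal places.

With design matrix A, AᵀA = [[5, 819]; [819, 313625]] and Aᵀq = [822, 314084]ᵀ.
Eliminating b: 313625·(row 1) − 819·(row 2) gives 897364·a = 313625·822 − 819·314084 = 564954, so a = 21729/34514.
Then b = (314084 − 819·(21729/34514))/313625 = 448601/448682.

b = 1.000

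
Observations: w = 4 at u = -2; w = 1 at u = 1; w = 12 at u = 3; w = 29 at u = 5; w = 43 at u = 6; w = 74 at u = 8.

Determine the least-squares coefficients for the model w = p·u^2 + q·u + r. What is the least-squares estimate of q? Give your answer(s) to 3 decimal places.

XᵀX·[p, q, r]ᵀ = Xᵀw reads: 6115·p + 873·q + 139·r = 7134;  873·p + 139·q + 21·r = 1024;  139·p + 21·q + 6·r = 163.
Row-reducing yields p = 133981/120688, q = 45013/120688, r = 227/1588.

q = 0.373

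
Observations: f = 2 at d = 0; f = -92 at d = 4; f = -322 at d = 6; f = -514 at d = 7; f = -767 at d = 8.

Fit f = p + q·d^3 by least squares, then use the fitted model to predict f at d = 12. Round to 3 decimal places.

XᵀX·[p, q]ᵀ = Xᵀf reads: 5·p + 1135·q = -1693;  1135·p + 430545·q = -644446.
Determinant 5·430545 − 1135² = 864500.
p = ((-1693)·430545 − 1135·(-644446))/864500 = 101341/34580; q = (5·(-644446) − 1135·(-1693))/864500 = -52027/34580.
At d = 12: f̂ = (101341/34580)·(1) + (-52027/34580)·(1728) = -945277/364.

f̂ = -2596.915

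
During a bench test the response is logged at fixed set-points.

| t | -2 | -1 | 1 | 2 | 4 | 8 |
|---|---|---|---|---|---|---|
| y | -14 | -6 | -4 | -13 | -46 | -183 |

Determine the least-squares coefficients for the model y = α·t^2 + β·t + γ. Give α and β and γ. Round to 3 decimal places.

From the data, Σt^2·t^2 = 4386, Σt^2·t = 576, Σt^2 = 90, Σt·t = 90, Σt = 12, Σ1 = 6.
For Aᵀy: Σt^2·y = -12566, Σt·y = -1644, Σy = -266.
So AᵀA·[α, β, γ]ᵀ = Aᵀy: [[4386, 576, 90]; [576, 90, 12]; [90, 12, 6]]·[α, β, γ]ᵀ = [-12566, -1644, -266]ᵀ.
Inverting the 3×3 Gram matrix, [α, β, γ]ᵀ = [-476/165, 76/165, -109/55]ᵀ.

α = -2.885, β = 0.461, γ = -1.982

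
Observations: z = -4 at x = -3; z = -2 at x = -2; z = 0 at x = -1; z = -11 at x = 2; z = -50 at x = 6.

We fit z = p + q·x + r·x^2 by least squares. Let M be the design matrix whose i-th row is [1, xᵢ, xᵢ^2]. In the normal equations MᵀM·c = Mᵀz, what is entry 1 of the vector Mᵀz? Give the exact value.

Entry 1 ↔ basis 1, so (Mᵀz)_{1} = Σᵢ zᵢ = (1)·(-4) + (1)·(-2) + (1)·(0) + (1)·(-11) + (1)·(-50) = -67.

-67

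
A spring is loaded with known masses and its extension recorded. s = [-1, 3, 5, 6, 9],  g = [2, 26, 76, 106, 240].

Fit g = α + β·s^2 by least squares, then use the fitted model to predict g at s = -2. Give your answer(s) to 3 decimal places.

ĝ = 11.587

Compute the Gram sums: Σ1 = 5, Σs^2 = 152, Σs^2·s^2 = 8564.
Moment sums: Σg = 450, Σs^2·g = 25392.
Δ = 5·8564 − 152² = 19716.
α = (450·8564 − 152·25392)/19716 = -482/1643; β = (5·25392 − 152·450)/19716 = 4880/1643.
At s = -2: ĝ = (-482/1643)·(1) + (4880/1643)·(4) = 19038/1643.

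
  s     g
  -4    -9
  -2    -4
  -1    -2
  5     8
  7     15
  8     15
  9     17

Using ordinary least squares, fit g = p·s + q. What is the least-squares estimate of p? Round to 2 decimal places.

p = 1.98

From the data, Σs·s = 240, Σs = 22, Σ1 = 7.
Right-hand side: Σs·g = 464, Σg = 40.
MᵀM·[p, q]ᵀ = Mᵀg becomes [[240, 22]; [22, 7]]·[p, q]ᵀ = [464, 40]ᵀ.
Eliminating q: 7·(row 1) − 22·(row 2) gives 1196·p = 7·464 − 22·40 = 2368, so p = 592/299.
Then q = (40 − 22·(592/299))/7 = -152/299.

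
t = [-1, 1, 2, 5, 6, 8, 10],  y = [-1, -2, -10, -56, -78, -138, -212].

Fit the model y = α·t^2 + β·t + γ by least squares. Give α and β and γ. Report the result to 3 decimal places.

α = -2.023, β = -1.036, γ = 0.333

With design matrix X, XᵀX = [[16035, 1861, 231]; [1861, 231, 31]; [231, 31, 7]] and Xᵀy = [-34283, -3993, -497]ᵀ.
Inverting the 3×3 Gram matrix, [α, β, γ]ᵀ = [-304680/150641, -156079/150641, 50136/150641]ᵀ.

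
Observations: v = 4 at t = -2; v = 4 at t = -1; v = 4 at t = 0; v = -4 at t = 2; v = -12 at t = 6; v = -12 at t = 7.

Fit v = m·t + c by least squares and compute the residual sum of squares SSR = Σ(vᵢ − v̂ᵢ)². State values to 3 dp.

Sums needed: Σt·t = 94, Σt = 12, Σ1 = 6.
Moment sums: Σt·v = -176, Σv = -16.
Determinant 94·6 − 12² = 420.
m = ((-176)·6 − 12·(-16))/420 = -72/35; c = (94·(-16) − 12·(-176))/420 = 152/105.
Residuals: -164/105, 52/105, 268/105, -4/3, -116/105, 20/21; SSR = 1376/105.

SSR = 13.105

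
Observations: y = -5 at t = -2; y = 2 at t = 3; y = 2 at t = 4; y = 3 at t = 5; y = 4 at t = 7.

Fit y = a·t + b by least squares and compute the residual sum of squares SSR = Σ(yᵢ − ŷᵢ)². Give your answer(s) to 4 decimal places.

From the data, Σt·t = 103, Σt = 17, Σ1 = 5.
And Σt·y = 67, Σy = 6.
Normal equations: [[103, 17]; [17, 5]]·[a, b]ᵀ = [67, 6]ᵀ.
Eliminating b: 5·(row 1) − 17·(row 2) gives 226·a = 5·67 − 17·6 = 233, so a = 233/226.
Then b = (6 − 17·(233/226))/5 = -521/226.
Residuals: -143/226, 137/113, 41/226, 17/113, -103/113; SSR = 623/226.

SSR = 2.7566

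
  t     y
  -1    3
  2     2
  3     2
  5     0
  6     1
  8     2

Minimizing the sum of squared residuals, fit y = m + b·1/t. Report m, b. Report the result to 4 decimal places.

m = 1.7220, b = -1.0220

Normal-equation sums: Σ1 = 6, Σ1/t = 13/40, Σ1/t·1/t = 20801/14400.
And Σy = 10, Σ1/t·y = -11/12.
MᵀM·[m, b]ᵀ = Mᵀy becomes [[6, 13/40]; [13/40, 20801/14400]]·[m, b]ᵀ = [10, -11/12]ᵀ.
Eliminating b: (20801/14400)·(row 1) − (13/40)·(row 2) gives (8219/960)·m = (20801/14400)·10 − (13/40)·(-11/12) = 2123/144, so m = 42460/24657.
Then b = ((-11/12) − (13/40)·(42460/24657))/(20801/14400) = -8400/8219.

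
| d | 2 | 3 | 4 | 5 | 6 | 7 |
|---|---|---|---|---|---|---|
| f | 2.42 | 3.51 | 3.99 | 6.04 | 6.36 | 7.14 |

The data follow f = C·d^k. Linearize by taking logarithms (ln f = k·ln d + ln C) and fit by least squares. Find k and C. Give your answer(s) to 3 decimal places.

Linearized form: ln f = k·ln d + ln C. From the 6 transformed points,
Over the data: Σln d = 8.5252, Σ(ln d)² = 13.1965, Σln f = 9.1373, Σln d·ln f = 13.9447.
Normal system: [[13.1965, 8.5252]; [8.5252, 6]]·[k, ln C]ᵀ = [13.9447, 9.1373]ᵀ.
Slope k = (n·Σln d·ln f − Σln d·Σln f)/(n·Σ(ln d)² − (Σln d)²) = (6·13.9447 − 8.5252·9.1373)/6.5005 = 0.88778; ln C = (Σln f − k·Σln d)/n = 0.26148, so C = exp(0.26148) = 1.29885.

k = 0.888, C = 1.299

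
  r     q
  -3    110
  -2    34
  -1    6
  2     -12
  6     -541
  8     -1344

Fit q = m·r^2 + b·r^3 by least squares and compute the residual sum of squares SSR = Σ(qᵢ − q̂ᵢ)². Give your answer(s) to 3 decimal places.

AᵀA·[m, b]ᵀ = Aᵀq reads: 5506·m + 40300·b = -104408;  40300·m + 309658·b = -808328.
det = 5506·309658 − 40300² = 80886948.
m = ((-104408)·309658 − 40300·(-808328))/80886948 = 20403828/6740579; b = (5506·(-808328) − 40300·(-104408))/80886948 = -20250964/6740579.
Residuals: 11053210/6740579, -14443338/6740579, -211318/6740579, -494548/6740579, -6982823/6740579, 3310400/6740579; SSR = 57975919/6740579.

SSR = 8.601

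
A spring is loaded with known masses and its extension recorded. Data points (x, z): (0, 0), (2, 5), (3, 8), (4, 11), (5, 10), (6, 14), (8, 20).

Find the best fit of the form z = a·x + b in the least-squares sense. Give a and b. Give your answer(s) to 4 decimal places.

Forming MᵀM = [[154, 28]; [28, 7]] and Mᵀz = [372, 68]ᵀ gives MᵀM·[a, b]ᵀ = Mᵀz.
Determinant 154·7 − 28² = 294.
a = (372·7 − 28·68)/294 = 50/21; b = (154·68 − 28·372)/294 = 4/21.

a = 2.3810, b = 0.1905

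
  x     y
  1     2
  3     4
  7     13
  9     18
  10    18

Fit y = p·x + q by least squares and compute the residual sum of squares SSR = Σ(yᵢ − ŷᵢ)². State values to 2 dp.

From the data, Σx·x = 240, Σx = 30, Σ1 = 5.
And Σx·y = 447, Σy = 55.
Normal equations: [[240, 30]; [30, 5]]·[p, q]ᵀ = [447, 55]ᵀ.
det = 240·5 − 30² = 300.
p = (447·5 − 30·55)/300 = 39/20; q = (240·55 − 30·447)/300 = -7/10.
Residuals: 3/4, -23/20, 1/20, 23/20, -4/5; SSR = 77/20.

SSR = 3.85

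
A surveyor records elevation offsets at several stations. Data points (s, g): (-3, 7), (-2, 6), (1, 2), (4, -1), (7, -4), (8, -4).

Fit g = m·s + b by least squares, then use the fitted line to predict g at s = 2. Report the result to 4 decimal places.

Forming MᵀM = [[143, 15]; [15, 6]] and Mᵀg = [-95, 6]ᵀ gives MᵀM·[m, b]ᵀ = Mᵀg.
Eliminating b: 6·(row 1) − 15·(row 2) gives 633·m = 6·(-95) − 15·6 = -660, so m = -220/211.
Then b = (6 − 15·(-220/211))/6 = 761/211.
At s = 2: ĝ = (-220/211)·(2) + (761/211)·(1) = 321/211.

ĝ = 1.5213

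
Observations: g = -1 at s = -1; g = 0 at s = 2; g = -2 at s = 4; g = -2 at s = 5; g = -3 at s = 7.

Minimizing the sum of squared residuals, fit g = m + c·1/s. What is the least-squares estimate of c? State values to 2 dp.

From the data, Σ1 = 5, Σ1/s = 13/140, Σ1/s·1/s = 26909/19600.
For Xᵀg: Σg = -8, Σ1/s·g = -23/70.
XᵀX·[m, c]ᵀ = Xᵀg becomes [[5, 13/140]; [13/140, 26909/19600]]·[m, c]ᵀ = [-8, -23/70]ᵀ.
Eliminating c: (26909/19600)·(row 1) − (13/140)·(row 2) gives (16797/2450)·m = (26909/19600)·(-8) − (13/140)·(-23/70) = -107337/9800, so m = -35779/22396.
Then c = ((-23/70) − (13/140)·(-35779/22396))/(26909/19600) = -735/5599.

c = -0.13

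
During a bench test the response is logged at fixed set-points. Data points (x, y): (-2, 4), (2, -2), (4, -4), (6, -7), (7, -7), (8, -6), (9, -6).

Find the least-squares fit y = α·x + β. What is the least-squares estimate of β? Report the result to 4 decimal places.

The normal system MᵀM·[α, β]ᵀ = Mᵀy is [[254, 34]; [34, 7]]·[α, β]ᵀ = [-221, -28]ᵀ.
Eliminating β: 7·(row 1) − 34·(row 2) gives 622·α = 7·(-221) − 34·(-28) = -595, so α = -595/622.
Then β = ((-28) − 34·(-595/622))/7 = 201/311.

β = 0.6463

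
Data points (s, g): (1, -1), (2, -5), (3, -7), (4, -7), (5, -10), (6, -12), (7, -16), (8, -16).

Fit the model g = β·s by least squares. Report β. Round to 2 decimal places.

β = -2.07

The normal system MᵀM·[β]ᵀ = Mᵀg is [[204]]·[β]ᵀ = [-422]ᵀ.
Hence β = -422 / 204 ≈ -2.06863.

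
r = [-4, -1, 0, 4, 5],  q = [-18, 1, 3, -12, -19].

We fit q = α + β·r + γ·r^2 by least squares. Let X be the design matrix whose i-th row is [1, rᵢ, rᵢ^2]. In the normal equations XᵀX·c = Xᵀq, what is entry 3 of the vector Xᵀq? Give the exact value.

Entry 3 ↔ basis r^2, so (Xᵀq)_{3} = Σᵢ (r^2)·qᵢ = (16)·(-18) + (1)·(1) + (0)·(3) + (16)·(-12) + (25)·(-19) = -954.

-954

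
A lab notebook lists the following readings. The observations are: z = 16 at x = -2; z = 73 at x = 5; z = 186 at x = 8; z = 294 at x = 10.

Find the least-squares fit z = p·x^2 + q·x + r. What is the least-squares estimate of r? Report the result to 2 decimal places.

Normal-equation sums: Σx^2·x^2 = 14737, Σx^2·x = 1629, Σx^2 = 193, Σx·x = 193, Σx = 21, Σ1 = 4.
And Σx^2·z = 43193, Σx·z = 4761, Σz = 569.
So AᵀA·[p, q, r]ᵀ = Aᵀz: [[14737, 1629, 193]; [1629, 193, 21]; [193, 21, 4]]·[p, q, r]ᵀ = [43193, 4761, 569]ᵀ.
Solving the 3×3 system (Gaussian elimination) gives p = 4671/1550, q = -1533/1550, r = 316/155.

r = 2.04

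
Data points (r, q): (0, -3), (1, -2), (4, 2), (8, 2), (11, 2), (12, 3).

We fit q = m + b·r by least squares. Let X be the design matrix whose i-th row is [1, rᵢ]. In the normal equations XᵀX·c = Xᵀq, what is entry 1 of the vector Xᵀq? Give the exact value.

4

Entry 1 ↔ basis 1, so (Xᵀq)_{1} = Σᵢ qᵢ = (1)·(-3) + (1)·(-2) + (1)·(2) + (1)·(2) + (1)·(2) + (1)·(3) = 4.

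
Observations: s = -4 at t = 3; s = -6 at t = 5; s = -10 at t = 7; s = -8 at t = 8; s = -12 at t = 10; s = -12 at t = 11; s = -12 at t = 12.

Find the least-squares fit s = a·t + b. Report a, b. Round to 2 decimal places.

a = -0.94, b = -1.64

The normal equations are: 512·a + 56·b = -572;  56·a + 7·b = -64.
(Σt·t = 512, Σt = 56, Σ1 = 7, Σt·s = -572, Σs = -64.)
Eliminating b: 7·(row 1) − 56·(row 2) gives 448·a = 7·(-572) − 56·(-64) = -420, so a = -15/16.
Then b = ((-64) − 56·(-15/16))/7 = -23/14.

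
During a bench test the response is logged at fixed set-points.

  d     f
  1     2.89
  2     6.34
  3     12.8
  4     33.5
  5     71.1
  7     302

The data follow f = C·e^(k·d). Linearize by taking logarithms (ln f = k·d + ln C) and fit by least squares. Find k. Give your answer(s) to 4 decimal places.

Taking logs, ln f = k·d + ln C, so regress ln f on d.
XᵀX = [[104.0000, 22.0000]; [22.0000, 6]], rhs = [87.7430, 18.9436]ᵀ  (here Σd = 22.0000, Σ(d)² = 104.0000, Σln f = 18.9436, Σd·ln f = 87.7430).
Slope k = (n·Σd·ln f − Σd·Σln f)/(n·Σ(d)² − (Σd)²) = (6·87.7430 − 22.0000·18.9436)/140.0000 = 0.78355; ln C = (Σln f − k·Σd)/n = 0.28424.

k = 0.7836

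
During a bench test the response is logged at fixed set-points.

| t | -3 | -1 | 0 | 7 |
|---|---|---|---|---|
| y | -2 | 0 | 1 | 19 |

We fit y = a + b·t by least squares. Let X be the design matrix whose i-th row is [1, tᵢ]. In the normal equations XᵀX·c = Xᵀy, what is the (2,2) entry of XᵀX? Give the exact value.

59

Row 2 ↔ basis t, column 2 ↔ basis t, so (XᵀX)_{2,2} = Σᵢ (t)·(t) = (-3)·(-3) + (-1)·(-1) + (0)·(0) + (7)·(7) = 59.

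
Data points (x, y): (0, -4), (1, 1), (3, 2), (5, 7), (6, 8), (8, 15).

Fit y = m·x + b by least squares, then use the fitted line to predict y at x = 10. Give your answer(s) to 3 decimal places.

ŷ = 17.847

Setting ∂/∂m … = 0 gives: 135·m + 23·b = 210;  23·m + 6·b = 29.
det = 135·6 − 23² = 281.
m = (210·6 − 23·29)/281 = 593/281; b = (135·29 − 23·210)/281 = -915/281.
At x = 10: ŷ = (593/281)·(10) + (-915/281)·(1) = 5015/281.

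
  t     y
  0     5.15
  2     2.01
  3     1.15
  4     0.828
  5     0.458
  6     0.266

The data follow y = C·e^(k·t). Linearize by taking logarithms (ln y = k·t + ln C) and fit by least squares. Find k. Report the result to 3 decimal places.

k = -0.489

Let Y = ln y. Fitting Y = k·t + ln C by least squares:
AᵀA = [[90.0000, 20.0000]; [20.0000, 6]], rhs = [-10.7894, 0.1830]ᵀ  (here Σt = 20.0000, Σ(t)² = 90.0000, Σln y = 0.1830, Σt·ln y = -10.7894).
Δ = 90.0000·6 − (20.0000)² = 140.0000; k = (-10.7894·6 − 20.0000·0.1830)/140.0000 = -0.48855, ln C = (90.0000·0.1830 − 20.0000·-10.7894)/140.0000 = 1.65899.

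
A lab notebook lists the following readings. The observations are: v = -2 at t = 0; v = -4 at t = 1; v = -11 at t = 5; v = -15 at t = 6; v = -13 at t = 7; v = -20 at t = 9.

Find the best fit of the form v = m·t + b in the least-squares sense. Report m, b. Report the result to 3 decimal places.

Sums needed: Σt·t = 192, Σt = 28, Σ1 = 6.
Right-hand side: Σt·v = -420, Σv = -65.
So AᵀA·[m, b]ᵀ = Aᵀv: [[192, 28]; [28, 6]]·[m, b]ᵀ = [-420, -65]ᵀ.
Eliminating b: 6·(row 1) − 28·(row 2) gives 368·m = 6·(-420) − 28·(-65) = -700, so m = -175/92.
Then b = ((-65) − 28·(-175/92))/6 = -45/23.

m = -1.902, b = -1.957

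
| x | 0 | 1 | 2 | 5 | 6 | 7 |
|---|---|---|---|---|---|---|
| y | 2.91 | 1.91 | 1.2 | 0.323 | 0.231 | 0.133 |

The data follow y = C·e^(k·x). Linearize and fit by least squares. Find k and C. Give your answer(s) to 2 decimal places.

k = -0.43, C = 2.91

Taking logs, ln y = k·x + ln C, so regress ln y on x.
XᵀX = [[115.0000, 21.0000]; [21.0000, 6]], rhs = [-27.5526, -2.7153]ᵀ  (here Σx = 21.0000, Σ(x)² = 115.0000, Σln y = -2.7153, Σx·ln y = -27.5526).
Slope k = (n·Σx·ln y − Σx·Σln y)/(n·Σ(x)² − (Σx)²) = (6·-27.5526 − 21.0000·-2.7153)/249.0000 = -0.43492; ln C = (Σln y − k·Σx)/n = 1.06968, so C = exp(1.06968) = 2.91444.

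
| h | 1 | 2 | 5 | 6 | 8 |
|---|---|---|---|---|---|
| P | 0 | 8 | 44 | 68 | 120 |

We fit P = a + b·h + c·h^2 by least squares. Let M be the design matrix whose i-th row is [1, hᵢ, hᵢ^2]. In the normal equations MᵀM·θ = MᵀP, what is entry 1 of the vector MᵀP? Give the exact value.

240

Entry 1 ↔ basis 1, so (MᵀP)_{1} = Σᵢ Pᵢ = (1)·(0) + (1)·(8) + (1)·(44) + (1)·(68) + (1)·(120) = 240.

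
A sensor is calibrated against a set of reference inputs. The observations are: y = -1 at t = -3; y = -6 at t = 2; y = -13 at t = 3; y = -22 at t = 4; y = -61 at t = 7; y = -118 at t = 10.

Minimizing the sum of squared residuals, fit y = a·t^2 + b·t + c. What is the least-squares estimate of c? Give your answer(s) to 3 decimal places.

c = 2.000

The normal equations are: 12835·a + 1415·b + 187·c = -15291;  1415·a + 187·b + 23·c = -1743;  187·a + 23·b + 6·c = -221.
(Σt^2·t^2 = 12835, Σt^2·t = 1415, Σt^2 = 187, Σt·t = 187, Σt = 23, Σ1 = 6, Σt^2·y = -15291, Σt·y = -1743, Σy = -221.)
Inverting the 3×3 Gram matrix, [a, b, c]ᵀ = [-1, -2, 2]ᵀ.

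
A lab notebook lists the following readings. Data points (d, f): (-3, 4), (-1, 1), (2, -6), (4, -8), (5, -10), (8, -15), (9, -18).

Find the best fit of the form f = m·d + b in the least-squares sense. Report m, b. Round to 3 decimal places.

m = -1.790, b = -1.291

Sums needed: Σd·d = 200, Σd = 24, Σ1 = 7.
And Σd·f = -389, Σf = -52.
So XᵀX·[m, b]ᵀ = Xᵀf: [[200, 24]; [24, 7]]·[m, b]ᵀ = [-389, -52]ᵀ.
det = 200·7 − 24² = 824.
m = ((-389)·7 − 24·(-52))/824 = -1475/824; b = (200·(-52) − 24·(-389))/824 = -133/103.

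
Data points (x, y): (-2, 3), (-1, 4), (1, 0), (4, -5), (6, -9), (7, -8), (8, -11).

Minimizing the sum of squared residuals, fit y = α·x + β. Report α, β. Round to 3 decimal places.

α = -1.494, β = 1.195

The normal system AᵀA·[α, β]ᵀ = Aᵀy is [[171, 23]; [23, 7]]·[α, β]ᵀ = [-228, -26]ᵀ.
det = 171·7 − 23² = 668.
α = ((-228)·7 − 23·(-26))/668 = -499/334; β = (171·(-26) − 23·(-228))/668 = 399/334.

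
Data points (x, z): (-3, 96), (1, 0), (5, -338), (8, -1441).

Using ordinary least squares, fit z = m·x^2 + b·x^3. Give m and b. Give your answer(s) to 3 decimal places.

Sums needed: Σx^2·x^2 = 4803, Σx^2·x^3 = 35651, Σx^3·x^3 = 278499.
Moment sums: Σx^2·z = -99810, Σx^3·z = -782634.
Eliminating b: 278499·(row 1) − 35651·(row 2) gives 66636896·m = 278499·(-99810) − 35651·(-782634) = 104699544, so m = 13087443/8329612.
Then b = ((-782634) − 35651·(13087443/8329612))/278499 = -25083099/8329612.

m = 1.571, b = -3.011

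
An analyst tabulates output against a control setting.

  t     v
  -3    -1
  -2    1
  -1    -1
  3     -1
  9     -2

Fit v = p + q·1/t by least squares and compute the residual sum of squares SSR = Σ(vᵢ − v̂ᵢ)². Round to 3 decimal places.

SSR = 4.168

Compute the Gram sums: Σ1 = 5, Σ1/t = -25/18, Σ1/t·1/t = 481/324.
For Aᵀv: Σv = -4, Σ1/t·v = 5/18.
Normal equations: [[5, -25/18]; [-25/18, 481/324]]·[p, q]ᵀ = [-4, 5/18]ᵀ.
Determinant 5·(481/324) − (-25/18)² = 445/81.
p = ((-4)·(481/324) − (-25/18)·(5/18))/(445/81) = -1799/1780; q = (5·(5/18) − (-25/18)·(-4))/(445/81) = -135/178.
Residuals: -431/1780, 726/445, -1331/1780, 469/1780, -1611/1780; SSR = 7419/1780.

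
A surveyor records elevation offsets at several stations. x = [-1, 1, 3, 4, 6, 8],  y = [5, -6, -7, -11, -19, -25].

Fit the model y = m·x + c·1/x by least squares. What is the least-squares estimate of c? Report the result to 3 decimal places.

Sums needed: Σx·x = 127, Σx·1/x = 6, Σ1/x·1/x = 1277/576.
And Σx·y = -390, Σ1/x·y = -179/8.
Δ = 127·(1277/576) − 6² = 141443/576.
m = ((-390)·(1277/576) − 6·(-179/8))/(141443/576) = -420702/141443; c = (127·(-179/8) − 6·(-390))/(141443/576) = -288936/141443.

c = -2.043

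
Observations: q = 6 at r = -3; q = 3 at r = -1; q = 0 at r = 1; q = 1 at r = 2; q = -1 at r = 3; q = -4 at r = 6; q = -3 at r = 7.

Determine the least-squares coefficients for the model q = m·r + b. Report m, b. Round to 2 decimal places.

From the data, Σr·r = 109, Σr = 15, Σ1 = 7.
Right-hand side: Σr·q = -67, Σq = 2.
Δ = 109·7 − 15² = 538.
m = ((-67)·7 − 15·2)/538 = -499/538; b = (109·2 − 15·(-67))/538 = 1223/538.

m = -0.93, b = 2.27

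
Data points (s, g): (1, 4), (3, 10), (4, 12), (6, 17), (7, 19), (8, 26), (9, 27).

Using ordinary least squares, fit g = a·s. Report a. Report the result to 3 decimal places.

AᵀA·[a]ᵀ = Aᵀg reads: 256·a = 768.
Hence a = 768 / 256 ≈ 3.

a = 3.000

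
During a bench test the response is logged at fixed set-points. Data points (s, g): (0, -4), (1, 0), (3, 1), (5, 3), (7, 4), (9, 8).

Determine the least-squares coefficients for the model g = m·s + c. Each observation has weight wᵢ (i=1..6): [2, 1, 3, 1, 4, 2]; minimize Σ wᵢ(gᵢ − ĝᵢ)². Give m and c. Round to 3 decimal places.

Setting ∂/∂m … = 0 gives: 411·m + 61·c = 280;  61·m + 13·c = 30.
Eliminating c: 13·(row 1) − 61·(row 2) gives 1622·m = 13·280 − 61·30 = 1810, so m = 905/811.
Then c = (30 − 61·(905/811))/13 = -2375/811.

m = 1.116, c = -2.928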